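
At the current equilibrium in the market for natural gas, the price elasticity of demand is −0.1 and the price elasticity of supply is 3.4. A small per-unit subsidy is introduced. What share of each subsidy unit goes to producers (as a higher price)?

For a small subsidy around the equilibrium, the benefit split depends on the relative slopes, which at a point are proportional to the elasticities.
Buyer share = εs/(εs + |εd|) = 3.4/(3.4 + 0.1) = 34/35; seller share = |εd|/(εs + |εd|) = 1/35.
So producers capture 1/35 of the subsidy.

Producer share = 1/35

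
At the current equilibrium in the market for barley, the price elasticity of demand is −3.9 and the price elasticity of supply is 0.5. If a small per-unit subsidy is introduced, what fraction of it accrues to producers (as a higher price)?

Producer share = 39/44

For a small subsidy around the equilibrium, the benefit split depends on the relative slopes, which at a point are proportional to the elasticities.
Buyer share = εs/(εs + |εd|) = 0.5/(0.5 + 3.9) = 5/44; seller share = |εd|/(εs + |εd|) = 39/44.
So producers capture 39/44 of the subsidy.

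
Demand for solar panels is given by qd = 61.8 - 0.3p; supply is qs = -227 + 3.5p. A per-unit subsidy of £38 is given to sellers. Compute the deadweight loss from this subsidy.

Pre-subsidy: 61.8 - 0.3p = -227 + 3.5p gives p* = 76, q* = 39.
With the subsidy, sellers receive ps = pb + 38 for each unit, where pb is the price buyers pay.
Supply in terms of pb becomes qs = -227 + 3.5(pb + 38) = -94 + 3.5pb. Setting this equal to demand: 61.8 - 0.3pb = -94 + 3.5pb, so pb = 41.
Sellers receive ps = 41 + 38 = 79; q' = 61.8 − 0.3·41 = 49.5.
The subsidy expands output by 49.5 − 39 = 10.5 past the efficient level; on those units the gap between marginal cost and willingness to pay runs from 0 up to 38.
DWL = ½ × 38 × 10.5 = 199.5.

Deadweight loss = £199.5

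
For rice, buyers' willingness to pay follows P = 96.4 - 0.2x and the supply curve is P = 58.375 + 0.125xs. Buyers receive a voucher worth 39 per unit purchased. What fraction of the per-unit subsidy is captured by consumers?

Pre-subsidy: 96.4 - 0.2x = 58.375 + 0.125x gives x* = 117 and P* = 73.
With the rebate, buyers effectively pay Pb = Ps − 39, where Ps is the price sellers receive.
On the curves, Pb = 96.4 - 0.2x and Ps = 58.375 + 0.125x; the wedge Ps − Pb = 39 gives 58.375 + 0.125x − (96.4 - 0.2x) = 39, so x' = 237.
Then Pb = 96.4 − 0.2·237 = 49 and Ps = 58.375 + 0.125·237 = 88.
Buyers' price falls by P* − Pb = 73 − 49 = 24; sellers' price rises by Ps − P* = 88 − 73 = 15.
So consumers capture 24/39 = 8/13 of each unit of subsidy.

Consumer share = 8/13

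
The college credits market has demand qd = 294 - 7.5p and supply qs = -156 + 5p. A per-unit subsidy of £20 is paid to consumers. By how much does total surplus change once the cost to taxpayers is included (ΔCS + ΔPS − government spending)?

Pre-subsidy: 294 - 7.5p = -156 + 5p gives p* = 36, q* = 24.
With the rebate, buyers effectively pay pb = ps − 20, where ps is the price sellers receive.
Demand in terms of ps becomes qd = 294 − 7.5(ps − 20) = 444 - 7.5ps. Setting this equal to supply: 444 - 7.5ps = -156 + 5ps, so ps = 48.
Buyers pay pb = 48 − 20 = 28; q' = -156 + 5·48 = 84.
ΔCS = ½(24 + 84)(36 − 28) = 432; ΔPS = ½(24 + 84)(48 − 36) = 648.
Government spending = 20 × 84 = 1680.
Net change = 432 + 648 − 1680 = -600. The loss equals the DWL triangle ½·20·60.

Net change in total surplus = -£600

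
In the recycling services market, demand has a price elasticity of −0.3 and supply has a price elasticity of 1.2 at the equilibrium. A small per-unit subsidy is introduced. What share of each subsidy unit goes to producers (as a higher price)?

For a small subsidy around the equilibrium, the benefit split depends on the relative slopes, which at a point are proportional to the elasticities.
Buyer share = εs/(εs + |εd|) = 1.2/(1.2 + 0.3) = 0.8; seller share = |εd|/(εs + |εd|) = 0.2.
So producers capture 0.2 of the subsidy.

Producer share = 0.2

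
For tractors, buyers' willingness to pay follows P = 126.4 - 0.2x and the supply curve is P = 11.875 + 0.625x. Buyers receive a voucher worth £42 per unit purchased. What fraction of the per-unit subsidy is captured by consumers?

Consumer share = 8/33

Pre-subsidy: 126.4 - 0.2x = 11.875 + 0.625x gives x* = 1527/11 and P* = 1085/11.
With the rebate, buyers effectively pay Pb = Ps − 42, where Ps is the price sellers receive.
On the curves, Pb = 126.4 - 0.2x and Ps = 11.875 + 0.625x; the wedge Ps − Pb = 42 gives 11.875 + 0.625x − (126.4 - 0.2x) = 42, so x' = 2087/11.
Then Pb = 126.4 − 0.2·(2087/11) = 973/11 and Ps = 11.875 + 0.625·(2087/11) = 1435/11.
Buyers' price falls by P* − Pb = 1085/11 − 973/11 = 112/11; sellers' price rises by Ps − P* = 1435/11 − 1085/11 = 350/11.
So consumers capture (112/11)/42 = 8/33 of each unit of subsidy.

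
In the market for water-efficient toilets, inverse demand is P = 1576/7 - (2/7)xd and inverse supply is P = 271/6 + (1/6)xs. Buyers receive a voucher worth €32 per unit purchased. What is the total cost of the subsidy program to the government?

Government cost = 284896/19

Pre-subsidy: 1576/7 - (2/7)x = 271/6 + (1/6)x gives x* = 7559/19 and P* = 2118/19.
With the rebate, buyers effectively pay Pb = Ps − 32, where Ps is the price sellers receive.
On the curves, Pb = 1576/7 - (2/7)x and Ps = 271/6 + (1/6)x; the wedge Ps − Pb = 32 gives 271/6 + (1/6)x − (1576/7 - (2/7)x) = 32, so x' = 8903/19.
Then Pb = 1576/7 − (2/7)·(8903/19) = 1734/19 and Ps = 271/6 + (1/6)·(8903/19) = 2342/19.
Government outlay = subsidy × quantity = 32 × 8903/19 = 284896/19.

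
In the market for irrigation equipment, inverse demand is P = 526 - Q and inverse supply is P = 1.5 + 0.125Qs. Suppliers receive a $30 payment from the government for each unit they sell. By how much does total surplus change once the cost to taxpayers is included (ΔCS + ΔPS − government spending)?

Pre-subsidy: 526 - Q = 1.5 + 0.125Q gives Q* = 4196/9 and P* = 538/9.
With the subsidy, sellers receive Ps = Pb + 30 for each unit, where Pb is the price buyers pay.
On the curves, Pb = 526 - Q and Ps = 1.5 + 0.125Q; the wedge Ps − Pb = 30 gives 1.5 + 0.125Q − (526 - Q) = 30, so Q' = 4436/9.
Then Pb = 526 − 1·(4436/9) = 298/9 and Ps = 1.5 + 0.125·(4436/9) = 568/9.
ΔCS = ½(4196/9 + 4436/9)(538/9 − 298/9) = 345280/27; ΔPS = ½(4196/9 + 4436/9)(568/9 − 538/9) = 43160/27.
Government spending = 30 × 4436/9 = 44360/3.
Net change = 345280/27 + 43160/27 − 44360/3 = -400. The loss equals the DWL triangle ½·30·80/3.

Net change in total surplus = -$400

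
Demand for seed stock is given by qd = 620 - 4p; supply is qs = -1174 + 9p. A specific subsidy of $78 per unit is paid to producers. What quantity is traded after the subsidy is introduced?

q' = 284

Pre-subsidy: 620 - 4p = -1174 + 9p gives p* = 138, q* = 68.
With the subsidy, sellers receive ps = pb + 78 for each unit, where pb is the price buyers pay.
Supply in terms of pb becomes qs = -1174 + 9(pb + 78) = -472 + 9pb. Setting this equal to demand: 620 - 4pb = -472 + 9pb, so pb = 84.
Sellers receive ps = 84 + 78 = 162; q' = 620 − 4·84 = 284.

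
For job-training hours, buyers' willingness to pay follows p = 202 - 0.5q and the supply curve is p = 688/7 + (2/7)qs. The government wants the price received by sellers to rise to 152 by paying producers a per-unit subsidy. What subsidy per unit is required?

At a seller price of 152, quantity supplied is -344 + 3.5·152 = 188.
Buyers absorb 188 only when they pay pb = 202 − 0.5·188 = 108.
s = ps − pb = 152 − 108 = 44.

Required subsidy s = 44 per unit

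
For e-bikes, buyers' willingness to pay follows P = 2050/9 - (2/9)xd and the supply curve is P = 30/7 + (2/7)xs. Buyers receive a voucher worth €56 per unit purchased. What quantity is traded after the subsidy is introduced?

Pre-subsidy: 2050/9 - (2/9)x = 30/7 + (2/7)x gives x* = 440 and P* = 130.
With the rebate, buyers effectively pay Pb = Ps − 56, where Ps is the price sellers receive.
On the curves, Pb = 2050/9 - (2/9)x and Ps = 30/7 + (2/7)x; the wedge Ps − Pb = 56 gives 30/7 + (2/7)x − (2050/9 - (2/9)x) = 56, so x' = 550.25.
Then Pb = 2050/9 − (2/9)·550.25 = 105.5 and Ps = 30/7 + (2/7)·550.25 = 161.5.

x' = 550.25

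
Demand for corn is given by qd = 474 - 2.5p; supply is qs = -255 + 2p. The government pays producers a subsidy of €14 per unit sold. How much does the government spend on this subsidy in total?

Government cost = 10654/9

Pre-subsidy: 474 - 2.5p = -255 + 2p gives p* = 162, q* = 69.
With the subsidy, sellers receive ps = pb + 14 for each unit, where pb is the price buyers pay.
Supply in terms of pb becomes qs = -255 + 2(pb + 14) = -227 + 2pb. Setting this equal to demand: 474 - 2.5pb = -227 + 2pb, so pb = 1402/9.
Sellers receive ps = 1402/9 + 14 = 1528/9; q' = 474 − 2.5·(1402/9) = 761/9.
Government outlay = subsidy × quantity = 14 × 761/9 = 10654/9.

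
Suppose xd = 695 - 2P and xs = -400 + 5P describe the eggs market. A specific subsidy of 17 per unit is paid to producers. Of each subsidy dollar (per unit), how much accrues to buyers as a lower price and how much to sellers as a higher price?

Buyers gain 85/7 per unit; sellers gain 34/7 per unit

Pre-subsidy: 695 - 2P = -400 + 5P gives P* = 1095/7, x* = 2675/7.
With the subsidy, sellers receive Ps = Pb + 17 for each unit, where Pb is the price buyers pay.
Supply in terms of Pb becomes xs = -400 + 5(Pb + 17) = -315 + 5Pb. Setting this equal to demand: 695 - 2Pb = -315 + 5Pb, so Pb = 1010/7.
Sellers receive Ps = 1010/7 + 17 = 1129/7; x' = 695 − 2·(1010/7) = 2845/7.
Buyers' price falls by P* − Pb = 1095/7 − 1010/7 = 85/7; sellers' price rises by Ps − P* = 1129/7 − 1095/7 = 34/7.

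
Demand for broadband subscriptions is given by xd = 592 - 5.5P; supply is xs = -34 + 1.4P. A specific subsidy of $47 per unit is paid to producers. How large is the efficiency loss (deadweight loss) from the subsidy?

Deadweight loss = 170093/138

Pre-subsidy: 592 - 5.5P = -34 + 1.4P gives P* = 6260/69, x* = 6418/69.
With the subsidy, sellers receive Ps = Pb + 47 for each unit, where Pb is the price buyers pay.
Supply in terms of Pb becomes xs = -34 + 1.4(Pb + 47) = 31.8 + 1.4Pb. Setting this equal to demand: 592 - 5.5Pb = 31.8 + 1.4Pb, so Pb = 5602/69.
Sellers receive Ps = 5602/69 + 47 = 8845/69; x' = 592 − 5.5·(5602/69) = 10037/69.
The subsidy expands output by 10037/69 − 6418/69 = 3619/69 past the efficient level; on those units the gap between marginal cost and willingness to pay runs from 0 up to 47.
DWL = ½ × 47 × 3619/69 = 170093/138.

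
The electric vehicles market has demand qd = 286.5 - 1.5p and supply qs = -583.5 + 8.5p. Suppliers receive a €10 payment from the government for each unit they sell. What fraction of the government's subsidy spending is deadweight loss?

DWL / government spending = 17/450

Pre-subsidy: 286.5 - 1.5p = -583.5 + 8.5p gives p* = 87, q* = 156.
With the subsidy, sellers receive ps = pb + 10 for each unit, where pb is the price buyers pay.
Supply in terms of pb becomes qs = -583.5 + 8.5(pb + 10) = -498.5 + 8.5pb. Setting this equal to demand: 286.5 - 1.5pb = -498.5 + 8.5pb, so pb = 78.5.
Sellers receive ps = 78.5 + 10 = 88.5; q' = 286.5 − 1.5·78.5 = 168.75.
ΔCS = ½(156 + 168.75)(87 − 78.5) = 1380.1875; ΔPS = ½(156 + 168.75)(88.5 − 87) = 243.5625.
Government spending = 10 × 168.75 = 1687.5.
DWL = ½ × 10 × (168.75 − 156) = 63.75; fraction = 63.75 / 1687.5 = 17/450.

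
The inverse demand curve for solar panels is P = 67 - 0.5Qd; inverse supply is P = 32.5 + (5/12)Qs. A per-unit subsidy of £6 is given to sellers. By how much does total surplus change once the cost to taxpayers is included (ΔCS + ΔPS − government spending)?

Net change in total surplus = -216/11

Pre-subsidy: 67 - 0.5Q = 32.5 + (5/12)Q gives Q* = 414/11 and P* = 530/11.
With the subsidy, sellers receive Ps = Pb + 6 for each unit, where Pb is the price buyers pay.
On the curves, Pb = 67 - 0.5Q and Ps = 32.5 + (5/12)Q; the wedge Ps − Pb = 6 gives 32.5 + (5/12)Q − (67 - 0.5Q) = 6, so Q' = 486/11.
Then Pb = 67 − 0.5·(486/11) = 494/11 and Ps = 32.5 + (5/12)·(486/11) = 560/11.
ΔCS = ½(414/11 + 486/11)(530/11 − 494/11) = 16200/121; ΔPS = ½(414/11 + 486/11)(560/11 − 530/11) = 13500/121.
Government spending = 6 × 486/11 = 2916/11.
Net change = 16200/121 + 13500/121 − 2916/11 = -216/11. The loss equals the DWL triangle ½·6·72/11.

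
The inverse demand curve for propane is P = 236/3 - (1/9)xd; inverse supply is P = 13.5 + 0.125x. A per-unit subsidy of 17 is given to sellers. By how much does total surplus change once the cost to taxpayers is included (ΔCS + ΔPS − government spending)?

Net change in total surplus = -612

Pre-subsidy: 236/3 - (1/9)x = 13.5 + 0.125x gives x* = 276 and P* = 48.
With the subsidy, sellers receive Ps = Pb + 17 for each unit, where Pb is the price buyers pay.
On the curves, Pb = 236/3 - (1/9)x and Ps = 13.5 + 0.125x; the wedge Ps − Pb = 17 gives 13.5 + 0.125x − (236/3 - (1/9)x) = 17, so x' = 348.
Then Pb = 236/3 − (1/9)·348 = 40 and Ps = 13.5 + 0.125·348 = 57.
ΔCS = ½(276 + 348)(48 − 40) = 2496; ΔPS = ½(276 + 348)(57 − 48) = 2808.
Government spending = 17 × 348 = 5916.
Net change = 2496 + 2808 − 5916 = -612. The loss equals the DWL triangle ½·17·72.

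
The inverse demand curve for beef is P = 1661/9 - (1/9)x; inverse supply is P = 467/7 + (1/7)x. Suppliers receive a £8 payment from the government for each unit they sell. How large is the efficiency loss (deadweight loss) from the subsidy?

Pre-subsidy: 1661/9 - (1/9)x = 467/7 + (1/7)x gives x* = 464 and P* = 133.
With the subsidy, sellers receive Ps = Pb + 8 for each unit, where Pb is the price buyers pay.
On the curves, Pb = 1661/9 - (1/9)x and Ps = 467/7 + (1/7)x; the wedge Ps − Pb = 8 gives 467/7 + (1/7)x − (1661/9 - (1/9)x) = 8, so x' = 495.5.
Then Pb = 1661/9 − (1/9)·495.5 = 129.5 and Ps = 467/7 + (1/7)·495.5 = 137.5.
The subsidy expands output by 495.5 − 464 = 31.5 past the efficient level; on those units the gap between marginal cost and willingness to pay runs from 0 up to 8.
DWL = ½ × 8 × 31.5 = 126.

Deadweight loss = £126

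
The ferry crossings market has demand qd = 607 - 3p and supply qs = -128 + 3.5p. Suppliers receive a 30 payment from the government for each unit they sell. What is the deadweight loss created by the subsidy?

Pre-subsidy: 607 - 3p = -128 + 3.5p gives p* = 1470/13, q* = 3481/13.
With the subsidy, sellers receive ps = pb + 30 for each unit, where pb is the price buyers pay.
Supply in terms of pb becomes qs = -128 + 3.5(pb + 30) = -23 + 3.5pb. Setting this equal to demand: 607 - 3pb = -23 + 3.5pb, so pb = 1260/13.
Sellers receive ps = 1260/13 + 30 = 1650/13; q' = 607 − 3·(1260/13) = 4111/13.
The subsidy expands output by 4111/13 − 3481/13 = 630/13 past the efficient level; on those units the gap between marginal cost and willingness to pay runs from 0 up to 30.
DWL = ½ × 30 × 630/13 = 9450/13.

Deadweight loss = 9450/13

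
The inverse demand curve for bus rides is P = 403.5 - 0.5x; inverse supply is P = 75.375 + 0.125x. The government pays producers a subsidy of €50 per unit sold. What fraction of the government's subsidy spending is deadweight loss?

DWL / government spending = 8/121

Pre-subsidy: 403.5 - 0.5x = 75.375 + 0.125x gives x* = 525 and P* = 141.
With the subsidy, sellers receive Ps = Pb + 50 for each unit, where Pb is the price buyers pay.
On the curves, Pb = 403.5 - 0.5x and Ps = 75.375 + 0.125x; the wedge Ps − Pb = 50 gives 75.375 + 0.125x − (403.5 - 0.5x) = 50, so x' = 605.
Then Pb = 403.5 − 0.5·605 = 101 and Ps = 75.375 + 0.125·605 = 151.
ΔCS = ½(525 + 605)(141 − 101) = 22600; ΔPS = ½(525 + 605)(151 − 141) = 5650.
Government spending = 50 × 605 = 30250.
DWL = ½ × 50 × (605 − 525) = 2000; fraction = 2000 / 30250 = 8/121.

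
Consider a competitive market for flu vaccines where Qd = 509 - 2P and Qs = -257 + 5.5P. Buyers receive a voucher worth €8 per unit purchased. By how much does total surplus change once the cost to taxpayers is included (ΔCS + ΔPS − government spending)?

Net change in total surplus = -704/15

Pre-subsidy: 509 - 2P = -257 + 5.5P gives P* = 1532/15, Q* = 4571/15.
With the rebate, buyers effectively pay Pb = Ps − 8, where Ps is the price sellers receive.
Demand in terms of Ps becomes Qd = 509 − 2(Ps − 8) = 525 - 2Ps. Setting this equal to supply: 525 - 2Ps = -257 + 5.5Ps, so Ps = 1564/15.
Buyers pay Pb = 1564/15 − 8 = 1444/15; Q' = -257 + 5.5·(1564/15) = 4747/15.
ΔCS = ½(4571/15 + 4747/15)(1532/15 − 1444/15) = 136664/75; ΔPS = ½(4571/15 + 4747/15)(1564/15 − 1532/15) = 49696/75.
Government spending = 8 × 4747/15 = 37976/15.
Net change = 136664/75 + 49696/75 − 37976/15 = -704/15. The loss equals the DWL triangle ½·8·176/15.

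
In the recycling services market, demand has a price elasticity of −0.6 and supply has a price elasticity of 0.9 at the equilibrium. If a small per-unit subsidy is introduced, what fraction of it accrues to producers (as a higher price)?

For a small subsidy around the equilibrium, the benefit split depends on the relative slopes, which at a point are proportional to the elasticities.
Buyer share = εs/(εs + |εd|) = 0.9/(0.9 + 0.6) = 0.6; seller share = |εd|/(εs + |εd|) = 0.4.
So producers capture 0.4 of the subsidy.

Producer share = 0.4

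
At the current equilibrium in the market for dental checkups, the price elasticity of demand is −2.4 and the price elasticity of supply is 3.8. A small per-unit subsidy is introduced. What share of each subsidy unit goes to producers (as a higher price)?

Producer share = 12/31

For a small subsidy around the equilibrium, the benefit split depends on the relative slopes, which at a point are proportional to the elasticities.
Buyer share = εs/(εs + |εd|) = 3.8/(3.8 + 2.4) = 19/31; seller share = |εd|/(εs + |εd|) = 12/31.
So producers capture 12/31 of the subsidy.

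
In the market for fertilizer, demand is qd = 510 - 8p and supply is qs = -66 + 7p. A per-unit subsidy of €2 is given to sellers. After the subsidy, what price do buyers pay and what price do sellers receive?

Pre-subsidy: 510 - 8p = -66 + 7p gives p* = 38.4, q* = 202.8.
With the subsidy, sellers receive ps = pb + 2 for each unit, where pb is the price buyers pay.
Supply in terms of pb becomes qs = -66 + 7(pb + 2) = -52 + 7pb. Setting this equal to demand: 510 - 8pb = -52 + 7pb, so pb = 562/15.
Sellers receive ps = 562/15 + 2 = 592/15; q' = 510 − 8·(562/15) = 3154/15.

Buyers pay 562/15; sellers receive 592/15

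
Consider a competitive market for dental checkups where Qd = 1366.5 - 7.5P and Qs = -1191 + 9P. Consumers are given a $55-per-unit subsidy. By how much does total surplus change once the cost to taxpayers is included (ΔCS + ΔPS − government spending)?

Net change in total surplus = -$6187.5

Pre-subsidy: 1366.5 - 7.5P = -1191 + 9P gives P* = 155, Q* = 204.
With the rebate, buyers effectively pay Pb = Ps − 55, where Ps is the price sellers receive.
Demand in terms of Ps becomes Qd = 1366.5 − 7.5(Ps − 55) = 1779 - 7.5Ps. Setting this equal to supply: 1779 - 7.5Ps = -1191 + 9Ps, so Ps = 180.
Buyers pay Pb = 180 − 55 = 125; Q' = -1191 + 9·180 = 429.
ΔCS = ½(204 + 429)(155 − 125) = 9495; ΔPS = ½(204 + 429)(180 − 155) = 7912.5.
Government spending = 55 × 429 = 23595.
Net change = 9495 + 7912.5 − 23595 = -6187.5. The loss equals the DWL triangle ½·55·225.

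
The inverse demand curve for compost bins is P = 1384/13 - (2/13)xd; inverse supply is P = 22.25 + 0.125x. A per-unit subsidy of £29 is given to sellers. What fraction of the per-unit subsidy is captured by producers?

Producer share = 13/29

Pre-subsidy: 1384/13 - (2/13)x = 22.25 + 0.125x gives x* = 302 and P* = 60.
With the subsidy, sellers receive Ps = Pb + 29 for each unit, where Pb is the price buyers pay.
On the curves, Pb = 1384/13 - (2/13)x and Ps = 22.25 + 0.125x; the wedge Ps − Pb = 29 gives 22.25 + 0.125x − (1384/13 - (2/13)x) = 29, so x' = 406.
Then Pb = 1384/13 − (2/13)·406 = 44 and Ps = 22.25 + 0.125·406 = 73.
Buyers' price falls by P* − Pb = 60 − 44 = 16; sellers' price rises by Ps − P* = 73 − 60 = 13.
So producers capture 13/29 = 13/29 of each unit of subsidy.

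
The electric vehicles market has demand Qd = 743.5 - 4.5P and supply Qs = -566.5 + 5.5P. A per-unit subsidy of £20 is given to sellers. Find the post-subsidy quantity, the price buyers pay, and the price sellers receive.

Pre-subsidy: 743.5 - 4.5P = -566.5 + 5.5P gives P* = 131, Q* = 154.
With the subsidy, sellers receive Ps = Pb + 20 for each unit, where Pb is the price buyers pay.
Supply in terms of Pb becomes Qs = -566.5 + 5.5(Pb + 20) = -456.5 + 5.5Pb. Setting this equal to demand: 743.5 - 4.5Pb = -456.5 + 5.5Pb, so Pb = 120.
Sellers receive Ps = 120 + 20 = 140; Q' = 743.5 − 4.5·120 = 203.5.

Q' = 203.5; buyers pay £120; sellers receive £140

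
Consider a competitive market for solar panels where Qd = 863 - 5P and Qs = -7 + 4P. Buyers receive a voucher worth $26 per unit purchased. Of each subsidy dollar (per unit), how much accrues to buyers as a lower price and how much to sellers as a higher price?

Buyers gain 104/9 per unit; sellers gain 130/9 per unit

Pre-subsidy: 863 - 5P = -7 + 4P gives P* = 290/3, Q* = 1139/3.
With the rebate, buyers effectively pay Pb = Ps − 26, where Ps is the price sellers receive.
Demand in terms of Ps becomes Qd = 863 − 5(Ps − 26) = 993 - 5Ps. Setting this equal to supply: 993 - 5Ps = -7 + 4Ps, so Ps = 1000/9.
Buyers pay Pb = 1000/9 − 26 = 766/9; Q' = -7 + 4·(1000/9) = 3937/9.
Buyers' price falls by P* − Pb = 290/3 − 766/9 = 104/9; sellers' price rises by Ps − P* = 1000/9 − 290/3 = 130/9.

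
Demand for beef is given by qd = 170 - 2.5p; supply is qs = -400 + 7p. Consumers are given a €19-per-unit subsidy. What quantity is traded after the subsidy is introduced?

Pre-subsidy: 170 - 2.5p = -400 + 7p gives p* = 60, q* = 20.
With the rebate, buyers effectively pay pb = ps − 19, where ps is the price sellers receive.
Demand in terms of ps becomes qd = 170 − 2.5(ps − 19) = 217.5 - 2.5ps. Setting this equal to supply: 217.5 - 2.5ps = -400 + 7ps, so ps = 65.
Buyers pay pb = 65 − 19 = 46; q' = -400 + 7·65 = 55.

q' = 55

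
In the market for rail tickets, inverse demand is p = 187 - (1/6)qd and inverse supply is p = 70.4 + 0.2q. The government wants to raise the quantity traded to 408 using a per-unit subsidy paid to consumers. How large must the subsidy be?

At q = 408, from the demand curve buyers pay pb = 187 − (1/6)·408 = 119; from the supply curve sellers need ps = 70.4 + 0.2·408 = 152.
The subsidy must fill the gap: s = ps − pb = 152 − 119 = 33.

Required subsidy s = 33 per unit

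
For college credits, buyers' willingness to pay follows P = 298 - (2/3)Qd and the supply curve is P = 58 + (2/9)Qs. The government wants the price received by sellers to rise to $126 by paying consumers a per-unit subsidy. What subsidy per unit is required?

Required subsidy s = $32 per unit

At a seller price of 126, quantity supplied is -261 + 4.5·126 = 306.
Buyers absorb 306 only when they pay Pb = 298 − (2/3)·306 = 94.
s = Ps − Pb = 126 − 94 = 32.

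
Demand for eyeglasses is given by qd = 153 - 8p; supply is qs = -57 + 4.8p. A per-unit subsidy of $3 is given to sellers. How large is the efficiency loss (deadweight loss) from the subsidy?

Deadweight loss = $13.5

Pre-subsidy: 153 - 8p = -57 + 4.8p gives p* = 16.40625, q* = 21.75.
With the subsidy, sellers receive ps = pb + 3 for each unit, where pb is the price buyers pay.
Supply in terms of pb becomes qs = -57 + 4.8(pb + 3) = -42.6 + 4.8pb. Setting this equal to demand: 153 - 8pb = -42.6 + 4.8pb, so pb = 15.28125.
Sellers receive ps = 15.28125 + 3 = 18.28125; q' = 153 − 8·15.28125 = 30.75.
The subsidy expands output by 30.75 − 21.75 = 9 past the efficient level; on those units the gap between marginal cost and willingness to pay runs from 0 up to 3.
DWL = ½ × 3 × 9 = 13.5.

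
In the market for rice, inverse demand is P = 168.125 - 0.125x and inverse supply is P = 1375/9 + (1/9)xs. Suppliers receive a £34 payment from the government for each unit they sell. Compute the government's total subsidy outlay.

Pre-subsidy: 168.125 - 0.125x = 1375/9 + (1/9)x gives x* = 65 and P* = 160.
With the subsidy, sellers receive Ps = Pb + 34 for each unit, where Pb is the price buyers pay.
On the curves, Pb = 168.125 - 0.125x and Ps = 1375/9 + (1/9)x; the wedge Ps − Pb = 34 gives 1375/9 + (1/9)x − (168.125 - 0.125x) = 34, so x' = 209.
Then Pb = 168.125 − 0.125·209 = 142 and Ps = 1375/9 + (1/9)·209 = 176.
Government outlay = subsidy × quantity = 34 × 209 = 7106.

Government cost = £7106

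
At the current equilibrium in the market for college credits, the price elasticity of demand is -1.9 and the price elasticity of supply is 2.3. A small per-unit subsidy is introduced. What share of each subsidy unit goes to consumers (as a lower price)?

For a small subsidy around the equilibrium, the benefit split depends on the relative slopes, which at a point are proportional to the elasticities.
Buyer share = εs/(εs + |εd|) = 2.3/(2.3 + 1.9) = 23/42; seller share = |εd|/(εs + |εd|) = 19/42.

Consumer share = 23/42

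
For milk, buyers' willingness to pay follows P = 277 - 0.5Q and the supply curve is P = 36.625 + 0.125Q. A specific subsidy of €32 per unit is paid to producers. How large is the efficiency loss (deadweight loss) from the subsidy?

Pre-subsidy: 277 - 0.5Q = 36.625 + 0.125Q gives Q* = 384.6 and P* = 84.7.
With the subsidy, sellers receive Ps = Pb + 32 for each unit, where Pb is the price buyers pay.
On the curves, Pb = 277 - 0.5Q and Ps = 36.625 + 0.125Q; the wedge Ps − Pb = 32 gives 36.625 + 0.125Q − (277 - 0.5Q) = 32, so Q' = 435.8.
Then Pb = 277 − 0.5·435.8 = 59.1 and Ps = 36.625 + 0.125·435.8 = 91.1.
The subsidy expands output by 435.8 − 384.6 = 51.2 past the efficient level; on those units the gap between marginal cost and willingness to pay runs from 0 up to 32.
DWL = ½ × 32 × 51.2 = 819.2.

Deadweight loss = €819.2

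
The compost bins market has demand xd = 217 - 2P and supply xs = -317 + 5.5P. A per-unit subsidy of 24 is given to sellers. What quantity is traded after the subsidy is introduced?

Pre-subsidy: 217 - 2P = -317 + 5.5P gives P* = 71.2, x* = 74.6.
With the subsidy, sellers receive Ps = Pb + 24 for each unit, where Pb is the price buyers pay.
Supply in terms of Pb becomes xs = -317 + 5.5(Pb + 24) = -185 + 5.5Pb. Setting this equal to demand: 217 - 2Pb = -185 + 5.5Pb, so Pb = 53.6.
Sellers receive Ps = 53.6 + 24 = 77.6; x' = 217 − 2·53.6 = 109.8.

x' = 109.8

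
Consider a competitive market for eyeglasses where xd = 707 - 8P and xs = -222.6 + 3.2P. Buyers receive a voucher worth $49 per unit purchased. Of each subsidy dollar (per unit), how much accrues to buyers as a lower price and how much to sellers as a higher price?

Buyers gain $14 per unit; sellers gain $35 per unit

Pre-subsidy: 707 - 8P = -222.6 + 3.2P gives P* = 83, x* = 43.
With the rebate, buyers effectively pay Pb = Ps − 49, where Ps is the price sellers receive.
Demand in terms of Ps becomes xd = 707 − 8(Ps − 49) = 1099 - 8Ps. Setting this equal to supply: 1099 - 8Ps = -222.6 + 3.2Ps, so Ps = 118.
Buyers pay Pb = 118 − 49 = 69; x' = -222.6 + 3.2·118 = 155.
Buyers' price falls by P* − Pb = 83 − 69 = 14; sellers' price rises by Ps − P* = 118 − 83 = 35.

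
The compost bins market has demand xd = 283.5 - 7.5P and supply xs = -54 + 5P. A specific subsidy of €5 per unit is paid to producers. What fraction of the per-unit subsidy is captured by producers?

Pre-subsidy: 283.5 - 7.5P = -54 + 5P gives P* = 27, x* = 81.
With the subsidy, sellers receive Ps = Pb + 5 for each unit, where Pb is the price buyers pay.
Supply in terms of Pb becomes xs = -54 + 5(Pb + 5) = -29 + 5Pb. Setting this equal to demand: 283.5 - 7.5Pb = -29 + 5Pb, so Pb = 25.
Sellers receive Ps = 25 + 5 = 30; x' = 283.5 − 7.5·25 = 96.
Buyers' price falls by P* − Pb = 27 − 25 = 2; sellers' price rises by Ps − P* = 30 − 27 = 3.
So producers capture 3/5 = 0.6 of each unit of subsidy.

Producer share = 0.6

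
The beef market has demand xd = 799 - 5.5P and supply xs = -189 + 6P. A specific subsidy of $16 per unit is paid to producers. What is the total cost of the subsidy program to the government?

Pre-subsidy: 799 - 5.5P = -189 + 6P gives P* = 1976/23, x* = 7509/23.
With the subsidy, sellers receive Ps = Pb + 16 for each unit, where Pb is the price buyers pay.
Supply in terms of Pb becomes xs = -189 + 6(Pb + 16) = -93 + 6Pb. Setting this equal to demand: 799 - 5.5Pb = -93 + 6Pb, so Pb = 1784/23.
Sellers receive Ps = 1784/23 + 16 = 2152/23; x' = 799 − 5.5·(1784/23) = 8565/23.
Government outlay = subsidy × quantity = 16 × 8565/23 = 137040/23.

Government cost = 137040/23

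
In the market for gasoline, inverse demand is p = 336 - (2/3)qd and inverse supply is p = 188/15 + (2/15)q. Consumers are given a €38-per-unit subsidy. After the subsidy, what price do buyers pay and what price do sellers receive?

Buyers pay 313/9; sellers receive 655/9

Pre-subsidy: 336 - (2/3)q = 188/15 + (2/15)q gives q* = 1213/3 and p* = 598/9.
With the rebate, buyers effectively pay pb = ps − 38, where ps is the price sellers receive.
On the curves, pb = 336 - (2/3)q and ps = 188/15 + (2/15)q; the wedge ps − pb = 38 gives 188/15 + (2/15)q − (336 - (2/3)q) = 38, so q' = 2711/6.
Then pb = 336 − (2/3)·(2711/6) = 313/9 and ps = 188/15 + (2/15)·(2711/6) = 655/9.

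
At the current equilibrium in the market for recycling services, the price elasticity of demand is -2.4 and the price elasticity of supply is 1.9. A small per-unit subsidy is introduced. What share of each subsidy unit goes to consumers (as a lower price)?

Consumer share = 19/43

For a small subsidy around the equilibrium, the benefit split depends on the relative slopes, which at a point are proportional to the elasticities.
Buyer share = εs/(εs + |εd|) = 1.9/(1.9 + 2.4) = 19/43; seller share = |εd|/(εs + |εd|) = 24/43.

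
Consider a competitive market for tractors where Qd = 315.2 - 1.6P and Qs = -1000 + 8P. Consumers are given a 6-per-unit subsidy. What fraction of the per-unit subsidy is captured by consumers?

Pre-subsidy: 315.2 - 1.6P = -1000 + 8P gives P* = 137, Q* = 96.
With the rebate, buyers effectively pay Pb = Ps − 6, where Ps is the price sellers receive.
Demand in terms of Ps becomes Qd = 315.2 − 1.6(Ps − 6) = 324.8 - 1.6Ps. Setting this equal to supply: 324.8 - 1.6Ps = -1000 + 8Ps, so Ps = 138.
Buyers pay Pb = 138 − 6 = 132; Q' = -1000 + 8·138 = 104.
Buyers' price falls by P* − Pb = 137 − 132 = 5; sellers' price rises by Ps − P* = 138 − 137 = 1.
So consumers capture 5/6 = 5/6 of each unit of subsidy.

Consumer share = 5/6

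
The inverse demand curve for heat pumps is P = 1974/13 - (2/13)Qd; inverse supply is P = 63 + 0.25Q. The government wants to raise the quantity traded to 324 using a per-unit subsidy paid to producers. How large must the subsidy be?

Required subsidy s = 42 per unit

At Q = 324, from the demand curve buyers pay Pb = 1974/13 − (2/13)·324 = 102; from the supply curve sellers need Ps = 63 + 0.25·324 = 144.
The subsidy must fill the gap: s = Ps − Pb = 144 − 102 = 42.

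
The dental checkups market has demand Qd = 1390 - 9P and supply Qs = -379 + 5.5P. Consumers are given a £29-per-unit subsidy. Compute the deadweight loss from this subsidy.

Pre-subsidy: 1390 - 9P = -379 + 5.5P gives P* = 122, Q* = 292.
With the rebate, buyers effectively pay Pb = Ps − 29, where Ps is the price sellers receive.
Demand in terms of Ps becomes Qd = 1390 − 9(Ps − 29) = 1651 - 9Ps. Setting this equal to supply: 1651 - 9Ps = -379 + 5.5Ps, so Ps = 140.
Buyers pay Pb = 140 − 29 = 111; Q' = -379 + 5.5·140 = 391.
The subsidy expands output by 391 − 292 = 99 past the efficient level; on those units the gap between marginal cost and willingness to pay runs from 0 up to 29.
DWL = ½ × 29 × 99 = 1435.5.

Deadweight loss = £1435.5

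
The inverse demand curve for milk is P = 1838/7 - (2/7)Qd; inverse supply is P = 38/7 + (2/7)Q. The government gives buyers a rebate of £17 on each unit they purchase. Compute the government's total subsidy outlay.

Pre-subsidy: 1838/7 - (2/7)Q = 38/7 + (2/7)Q gives Q* = 450 and P* = 134.
With the rebate, buyers effectively pay Pb = Ps − 17, where Ps is the price sellers receive.
On the curves, Pb = 1838/7 - (2/7)Q and Ps = 38/7 + (2/7)Q; the wedge Ps − Pb = 17 gives 38/7 + (2/7)Q − (1838/7 - (2/7)Q) = 17, so Q' = 479.75.
Then Pb = 1838/7 − (2/7)·479.75 = 125.5 and Ps = 38/7 + (2/7)·479.75 = 142.5.
Government outlay = subsidy × quantity = 17 × 479.75 = 8155.75.

Government cost = £8155.75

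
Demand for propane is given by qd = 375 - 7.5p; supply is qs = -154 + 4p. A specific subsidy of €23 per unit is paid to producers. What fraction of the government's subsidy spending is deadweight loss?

DWL / government spending = 1/3

Pre-subsidy: 375 - 7.5p = -154 + 4p gives p* = 46, q* = 30.
With the subsidy, sellers receive ps = pb + 23 for each unit, where pb is the price buyers pay.
Supply in terms of pb becomes qs = -154 + 4(pb + 23) = -62 + 4pb. Setting this equal to demand: 375 - 7.5pb = -62 + 4pb, so pb = 38.
Sellers receive ps = 38 + 23 = 61; q' = 375 − 7.5·38 = 90.
ΔCS = ½(30 + 90)(46 − 38) = 480; ΔPS = ½(30 + 90)(61 − 46) = 900.
Government spending = 23 × 90 = 2070.
DWL = ½ × 23 × (90 − 30) = 690; fraction = 690 / 2070 = 1/3.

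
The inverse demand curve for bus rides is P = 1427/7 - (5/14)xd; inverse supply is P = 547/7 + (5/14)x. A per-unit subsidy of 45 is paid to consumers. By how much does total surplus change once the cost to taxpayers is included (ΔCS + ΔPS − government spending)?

Net change in total surplus = -1417.5

Pre-subsidy: 1427/7 - (5/14)x = 547/7 + (5/14)x gives x* = 176 and P* = 141.
With the rebate, buyers effectively pay Pb = Ps − 45, where Ps is the price sellers receive.
On the curves, Pb = 1427/7 - (5/14)x and Ps = 547/7 + (5/14)x; the wedge Ps − Pb = 45 gives 547/7 + (5/14)x − (1427/7 - (5/14)x) = 45, so x' = 239.
Then Pb = 1427/7 − (5/14)·239 = 118.5 and Ps = 547/7 + (5/14)·239 = 163.5.
ΔCS = ½(176 + 239)(141 − 118.5) = 4668.75; ΔPS = ½(176 + 239)(163.5 − 141) = 4668.75.
Government spending = 45 × 239 = 10755.
Net change = 4668.75 + 4668.75 − 10755 = -1417.5. The loss equals the DWL triangle ½·45·63.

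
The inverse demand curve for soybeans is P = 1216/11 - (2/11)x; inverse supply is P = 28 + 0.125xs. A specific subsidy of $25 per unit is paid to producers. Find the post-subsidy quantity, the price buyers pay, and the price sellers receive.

Pre-subsidy: 1216/11 - (2/11)x = 28 + 0.125x gives x* = 7264/27 and P* = 1664/27.
With the subsidy, sellers receive Ps = Pb + 25 for each unit, where Pb is the price buyers pay.
On the curves, Pb = 1216/11 - (2/11)x and Ps = 28 + 0.125x; the wedge Ps − Pb = 25 gives 28 + 0.125x − (1216/11 - (2/11)x) = 25, so x' = 9464/27.
Then Pb = 1216/11 − (2/11)·(9464/27) = 1264/27 and Ps = 28 + 0.125·(9464/27) = 1939/27.

x' = 9464/27; buyers pay 1264/27; sellers receive 1939/27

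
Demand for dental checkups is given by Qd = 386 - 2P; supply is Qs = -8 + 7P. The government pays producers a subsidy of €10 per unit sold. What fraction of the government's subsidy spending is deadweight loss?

DWL / government spending = 35/1413

Pre-subsidy: 386 - 2P = -8 + 7P gives P* = 394/9, Q* = 2686/9.
With the subsidy, sellers receive Ps = Pb + 10 for each unit, where Pb is the price buyers pay.
Supply in terms of Pb becomes Qs = -8 + 7(Pb + 10) = 62 + 7Pb. Setting this equal to demand: 386 - 2Pb = 62 + 7Pb, so Pb = 36.
Sellers receive Ps = 36 + 10 = 46; Q' = 386 − 2·36 = 314.
ΔCS = ½(2686/9 + 314)(394/9 − 36) = 192920/81; ΔPS = ½(2686/9 + 314)(46 − 394/9) = 55120/81.
Government spending = 10 × 314 = 3140.
DWL = ½ × 10 × (314 − 2686/9) = 700/9; fraction = (700/9) / 3140 = 35/1413.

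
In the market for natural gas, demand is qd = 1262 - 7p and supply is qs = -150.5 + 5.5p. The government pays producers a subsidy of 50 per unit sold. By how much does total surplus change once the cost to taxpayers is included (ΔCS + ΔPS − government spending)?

Net change in total surplus = -3850

Pre-subsidy: 1262 - 7p = -150.5 + 5.5p gives p* = 113, q* = 471.
With the subsidy, sellers receive ps = pb + 50 for each unit, where pb is the price buyers pay.
Supply in terms of pb becomes qs = -150.5 + 5.5(pb + 50) = 124.5 + 5.5pb. Setting this equal to demand: 1262 - 7pb = 124.5 + 5.5pb, so pb = 91.
Sellers receive ps = 91 + 50 = 141; q' = 1262 − 7·91 = 625.
ΔCS = ½(471 + 625)(113 − 91) = 12056; ΔPS = ½(471 + 625)(141 − 113) = 15344.
Government spending = 50 × 625 = 31250.
Net change = 12056 + 15344 − 31250 = -3850. The loss equals the DWL triangle ½·50·154.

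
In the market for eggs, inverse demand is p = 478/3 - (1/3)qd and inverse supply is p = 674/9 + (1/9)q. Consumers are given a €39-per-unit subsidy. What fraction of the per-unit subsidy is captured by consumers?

Pre-subsidy: 478/3 - (1/3)q = 674/9 + (1/9)q gives q* = 190 and p* = 96.
With the rebate, buyers effectively pay pb = ps − 39, where ps is the price sellers receive.
On the curves, pb = 478/3 - (1/3)q and ps = 674/9 + (1/9)q; the wedge ps − pb = 39 gives 674/9 + (1/9)q − (478/3 - (1/3)q) = 39, so q' = 277.75.
Then pb = 478/3 − (1/3)·277.75 = 66.75 and ps = 674/9 + (1/9)·277.75 = 105.75.
Buyers' price falls by p* − pb = 96 − 66.75 = 29.25; sellers' price rises by ps − p* = 105.75 − 96 = 9.75.
So consumers capture 29.25/39 = 0.75 of each unit of subsidy.

Consumer share = 0.75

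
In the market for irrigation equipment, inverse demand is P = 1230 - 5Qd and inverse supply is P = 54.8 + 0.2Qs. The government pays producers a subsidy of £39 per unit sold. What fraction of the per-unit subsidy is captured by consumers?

Pre-subsidy: 1230 - 5Q = 54.8 + 0.2Q gives Q* = 226 and P* = 100.
With the subsidy, sellers receive Ps = Pb + 39 for each unit, where Pb is the price buyers pay.
On the curves, Pb = 1230 - 5Q and Ps = 54.8 + 0.2Q; the wedge Ps − Pb = 39 gives 54.8 + 0.2Q − (1230 - 5Q) = 39, so Q' = 233.5.
Then Pb = 1230 − 5·233.5 = 62.5 and Ps = 54.8 + 0.2·233.5 = 101.5.
Buyers' price falls by P* − Pb = 100 − 62.5 = 37.5; sellers' price rises by Ps − P* = 101.5 − 100 = 1.5.
So consumers capture 37.5/39 = 25/26 of each unit of subsidy.

Consumer share = 25/26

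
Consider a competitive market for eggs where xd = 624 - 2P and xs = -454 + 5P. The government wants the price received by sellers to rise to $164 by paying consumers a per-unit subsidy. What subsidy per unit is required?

Required subsidy s = $35 per unit

At a seller price of 164, quantity supplied is -454 + 5·164 = 366.
Buyers absorb 366 only when they pay Pb with 624 − 2·Pb = 366, i.e. Pb = 129.
s = Ps − Pb = 164 − 129 = 35.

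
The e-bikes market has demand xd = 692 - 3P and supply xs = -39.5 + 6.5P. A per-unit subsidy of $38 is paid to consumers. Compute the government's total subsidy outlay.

Pre-subsidy: 692 - 3P = -39.5 + 6.5P gives P* = 77, x* = 461.
With the rebate, buyers effectively pay Pb = Ps − 38, where Ps is the price sellers receive.
Demand in terms of Ps becomes xd = 692 − 3(Ps − 38) = 806 - 3Ps. Setting this equal to supply: 806 - 3Ps = -39.5 + 6.5Ps, so Ps = 89.
Buyers pay Pb = 89 − 38 = 51; x' = -39.5 + 6.5·89 = 539.
Government outlay = subsidy × quantity = 38 × 539 = 20482.

Government cost = $20482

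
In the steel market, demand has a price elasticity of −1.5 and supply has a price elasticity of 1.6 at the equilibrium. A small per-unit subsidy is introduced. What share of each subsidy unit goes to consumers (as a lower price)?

For a small subsidy around the equilibrium, the benefit split depends on the relative slopes, which at a point are proportional to the elasticities.
Buyer share = εs/(εs + |εd|) = 1.6/(1.6 + 1.5) = 16/31; seller share = |εd|/(εs + |εd|) = 15/31.

Consumer share = 16/31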